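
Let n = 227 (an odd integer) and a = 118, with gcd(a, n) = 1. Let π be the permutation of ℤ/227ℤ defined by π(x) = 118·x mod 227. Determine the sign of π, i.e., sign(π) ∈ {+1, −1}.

-1

Orbit of 76 under x↦118x: [76, 115, 177, 2, 9, 154, 12]… (length divides ord_227(118)).
π_118 has 2 disjoint cycles with lengths [226, 1] on {0,…,226}.
227 − 2 = 225 transpositions; sign(π) = (−1)^225 = -1.
Zolotarev: (118|227) = -1, matching the cycle-count sign.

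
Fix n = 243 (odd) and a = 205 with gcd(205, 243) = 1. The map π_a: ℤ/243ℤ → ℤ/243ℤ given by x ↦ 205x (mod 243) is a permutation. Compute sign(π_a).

+1

Orbit of 130 under x↦205x: [130, 163, 124, 148, 208, 115, 4]… (length divides ord_243(205)).
The orbit structure of x ↦ 205x mod 243: 11 orbits of sizes [81, 81, 27, 27, 9, 9, 3, 3, 1, 1, 1].
Σ(ℓ_i−1) = 243−11 = 232; sign = (−1)^232 = +1.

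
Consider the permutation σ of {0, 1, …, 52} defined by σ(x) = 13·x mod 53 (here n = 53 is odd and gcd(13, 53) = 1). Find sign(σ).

+1

Orbit of 13 under x↦13x: [13, 10, 24, 47, 28, 46, 15]… (length divides ord_53(13)).
Cycle type of π: 13×4 + 1; total 5 cycles.
53 − 5 = 48 transpositions; sign(π) = (−1)^48 = +1.
Check: (13/53) = +1 by Zolotarev.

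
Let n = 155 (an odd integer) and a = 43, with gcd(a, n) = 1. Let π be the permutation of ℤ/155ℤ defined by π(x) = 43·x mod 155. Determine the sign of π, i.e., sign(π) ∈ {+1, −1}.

Orbit of 111 under x↦43x: [111, 123, 19, 42, 101, 3, 129]… (length divides ord_155(43)).
5 cycles of lengths [60, 60, 30, 4, 1].
n − c = 155 − 5 = 150; sign = (−1)^150 = +1.
The Jacobi symbol (43|155) = +1 (Zolotarev) agrees.

+1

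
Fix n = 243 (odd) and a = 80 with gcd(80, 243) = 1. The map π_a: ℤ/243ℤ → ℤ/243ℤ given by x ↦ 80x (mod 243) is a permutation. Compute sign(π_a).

Trace 163: π^k(163) = [163, 161, 1, 80, 82, 242] for k=0..5.
Decompose π into cycles: lengths [6, 6, 6, 6, 6, 6, 6, 6, 6, 6, 6, 6, 6, 6, 6, 6, 6, 6, 6, 6, 6, 6, 6, 6, 6, 6, 6, 2, 2, 2, 2, 2, 2, 2, 2, 2, 2, 2, 2, 2, 2, 2, 2, 2, 2, 2, 2, 2, 2, 2, 2, 2, 2, 2, 2, 2, 2, 2, 2, 2, 2, 2, 2, 2, 2, 2, 2, 1] (68 cycles, including the fixed point 0).
243 − 68 = 175 transpositions; sign(π) = (−1)^175 = -1.

-1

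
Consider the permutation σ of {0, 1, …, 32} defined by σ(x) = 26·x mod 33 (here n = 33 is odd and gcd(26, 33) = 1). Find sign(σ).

-1

Trace 23: π^k(23) = [23, 4, 5, 31, 14, 1, 26] for k=0..6.
π_26 has 6 disjoint cycles with lengths [10, 10, 5, 5, 2, 1] on {0,…,32}.
With 6 cycles on 33 points, sign = (−1)^{33−6} = -1.
Via Zolotarev, sign(π_{26}) = (26|33) = -1.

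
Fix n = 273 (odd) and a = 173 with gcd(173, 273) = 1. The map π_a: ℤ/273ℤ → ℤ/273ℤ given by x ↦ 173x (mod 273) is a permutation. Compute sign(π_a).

+1

Start at x=100: 100 → 101 → 1 → 173 → 172 → 272 → 100 (one orbit).
Cycle lengths of π_173 on ℤ/273ℤ: [6, 6, 6, 6, 6, 6, 6, 6, 6, 6, 6, 6, 6, 6, 6, 6, 6, 6, 6, 6, 6, 6, 6, 6, 6, 6, 6, 6, 6, 6, 6, 6, 6, 6, 6, 6, 6, 6, 6, 6, 6, 6, 6, 6, 6, 2, 1]; 47 cycles in total.
sign(π) = (−1)^{n − #cycles} = (−1)^{273−47} = (−1)^226 = +1.
Zolotarev: (173|273) = +1, matching the cycle-count sign.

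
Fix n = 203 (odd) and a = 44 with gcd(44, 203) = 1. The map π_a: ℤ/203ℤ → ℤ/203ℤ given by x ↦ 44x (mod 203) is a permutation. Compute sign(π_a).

-1

Trace 100: π^k(100) = [100, 137, 141, 114, 144, 43, 65] for k=0..6.
Cycle lengths of π_44 on ℤ/203ℤ: [84, 84, 28, 3, 3, 1]; 6 cycles in total.
n − c = 203 − 6 = 197; sign = (−1)^197 = -1.
Zolotarev: (44|203) = -1, matching the cycle-count sign.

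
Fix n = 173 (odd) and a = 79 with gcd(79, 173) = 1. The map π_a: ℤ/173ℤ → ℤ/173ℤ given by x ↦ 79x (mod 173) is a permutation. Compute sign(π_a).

-1

Orbit of 47 under x↦79x: [47, 80, 92, 2, 158, 26, 151]… (length divides ord_173(79)).
Cycle lengths of π_79 on ℤ/173ℤ: [172, 1]; 2 cycles in total.
2 cycles on 173: each ℓ→(−1)^(ℓ−1), product (−1)^171 = -1.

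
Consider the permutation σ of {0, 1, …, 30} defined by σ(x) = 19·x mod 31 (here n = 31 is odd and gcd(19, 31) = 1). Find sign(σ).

+1

Start at x=5: 5 → 2 → 7 → 9 → 16 → 25 → 10 → … (one orbit).
π_19 has 3 disjoint cycles with lengths [15, 15, 1] on {0,…,30}.
n − c = 31 − 3 = 28; sign = (−1)^28 = +1.
Check: (19/31) = +1 by Zolotarev.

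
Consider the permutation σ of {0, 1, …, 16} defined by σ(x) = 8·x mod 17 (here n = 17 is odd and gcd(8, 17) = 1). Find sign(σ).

Trace 4: π^k(4) = [4, 15, 1, 8, 13, 2, 16] for k=0..6.
Decompose π into cycles: lengths [8, 8, 1] (3 cycles, including the fixed point 0).
With 3 cycles on 17 points, sign = (−1)^{17−3} = +1.

+1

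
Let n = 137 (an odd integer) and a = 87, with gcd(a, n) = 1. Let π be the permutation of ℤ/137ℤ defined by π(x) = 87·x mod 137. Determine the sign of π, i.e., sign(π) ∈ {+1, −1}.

+1

Orbit of 65 under x↦87x: [65, 38, 18, 59, 64, 88, 121]… (length divides ord_137(87)).
5 cycles of lengths [34, 34, 34, 34, 1].
sign(π) = (−1)^{n − #cycles} = (−1)^{137−5} = (−1)^132 = +1.
Zolotarev: (87|137) = +1, matching the cycle-count sign.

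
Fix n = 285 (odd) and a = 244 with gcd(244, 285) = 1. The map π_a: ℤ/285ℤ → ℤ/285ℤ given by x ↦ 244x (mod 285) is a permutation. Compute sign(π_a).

+1

Orbit of 139 under x↦244x: [139, 1, 244, 256, 49, 271, 4]… (length divides ord_285(244)).
Decompose π into cycles: lengths [18, 18, 18, 18, 18, 18, 18, 18, 18, 18, 18, 18, 9, 9, 9, 9, 9, 9, 2, 2, 2, 2, 2, 2, 1, 1, 1] (27 cycles, including the fixed point 0).
285 − 27 = 258 transpositions; sign(π) = (−1)^258 = +1.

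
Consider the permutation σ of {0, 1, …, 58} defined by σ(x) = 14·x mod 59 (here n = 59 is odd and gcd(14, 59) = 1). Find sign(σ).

Orbit of 43 under x↦14x: [43, 12, 50, 51, 6, 25, 55]… (length divides ord_59(14)).
π_14 has 2 disjoint cycles with lengths [58, 1] on {0,…,58}.
n − c = 59 − 2 = 57; sign = (−1)^57 = -1.
(14|59)_J = -1 (Zolotarev's lemma cross-check).

-1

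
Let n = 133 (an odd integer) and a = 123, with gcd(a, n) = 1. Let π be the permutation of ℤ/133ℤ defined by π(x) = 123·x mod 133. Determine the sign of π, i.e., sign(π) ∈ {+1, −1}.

+1

Trace 25: π^k(25) = [25, 16, 106, 4, 93, 1, 123] for k=0..6.
π_123 has 17 disjoint cycles with lengths [9, 9, 9, 9, 9, 9, 9, 9, 9, 9, 9, 9, 9, 9, 3, 3, 1] on {0,…,132}.
Σ(ℓ_i−1) = 133−17 = 116; sign = (−1)^116 = +1.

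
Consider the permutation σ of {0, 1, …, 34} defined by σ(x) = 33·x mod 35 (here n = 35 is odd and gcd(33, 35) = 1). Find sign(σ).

+1

Orbit of 27 under x↦33x: [27, 16, 3, 29, 12, 11, 13]… (length divides ord_35(33)).
Cycle lengths of π_33 on ℤ/35ℤ: [12, 12, 6, 4, 1]; 5 cycles in total.
sign(π) = (−1)^{n − #cycles} = (−1)^{35−5} = (−1)^30 = +1.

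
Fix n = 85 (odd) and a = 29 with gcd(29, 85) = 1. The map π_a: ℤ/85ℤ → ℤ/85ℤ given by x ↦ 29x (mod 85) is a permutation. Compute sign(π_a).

Start at x=36: 36 → 24 → 16 → 39 → 26 → 74 → 21 → … (one orbit).
π_29 has 8 disjoint cycles with lengths [16, 16, 16, 16, 16, 2, 2, 1] on {0,…,84}.
With 8 cycles on 85 points, sign = (−1)^{85−8} = -1.
The Jacobi symbol (29|85) = -1 (Zolotarev) agrees.

-1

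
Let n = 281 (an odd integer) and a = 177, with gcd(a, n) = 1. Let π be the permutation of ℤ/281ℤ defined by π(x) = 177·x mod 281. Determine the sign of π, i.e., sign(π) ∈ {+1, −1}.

Trace 41: π^k(41) = [41, 232, 38, 263, 186, 45, 97] for k=0..6.
Cycle lengths of π_177 on ℤ/281ℤ: [280, 1]; 2 cycles in total.
281 − 2 = 279 transpositions; sign(π) = (−1)^279 = -1.
(177|281)_J = -1 (Zolotarev's lemma cross-check).

-1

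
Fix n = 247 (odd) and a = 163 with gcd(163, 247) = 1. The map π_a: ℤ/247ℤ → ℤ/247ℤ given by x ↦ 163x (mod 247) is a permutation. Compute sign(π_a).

Orbit of 201 under x↦163x: [201, 159, 229, 30, 197, 1, 163]… (length divides ord_247(163)).
Cycle type of π: 12×19 + 3×6 + 1; total 26 cycles.
sign(π) = (−1)^{n − #cycles} = (−1)^{247−26} = (−1)^221 = -1.
(163|247)_J = -1 (Zolotarev's lemma cross-check).

-1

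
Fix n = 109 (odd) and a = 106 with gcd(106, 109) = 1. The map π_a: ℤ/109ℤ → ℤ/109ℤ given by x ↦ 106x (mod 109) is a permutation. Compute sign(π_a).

+1

Trace 16: π^k(16) = [16, 61, 35, 4, 97, 36, 1] for k=0..6.
Cycle type of π: 54×2 + 1; total 3 cycles.
109 − 3 = 106 transpositions; sign(π) = (−1)^106 = +1.
Check: (106/109) = +1 by Zolotarev.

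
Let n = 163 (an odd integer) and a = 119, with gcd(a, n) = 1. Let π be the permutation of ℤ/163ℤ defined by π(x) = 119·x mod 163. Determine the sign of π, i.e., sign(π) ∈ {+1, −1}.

Start at x=69: 69 → 61 → 87 → 84 → 53 → 113 → 81 → … (one orbit).
3 cycles of lengths [81, 81, 1].
Σ(ℓ_i−1) = 163−3 = 160; sign = (−1)^160 = +1.
Zolotarev: (119|163) = +1, matching the cycle-count sign.

+1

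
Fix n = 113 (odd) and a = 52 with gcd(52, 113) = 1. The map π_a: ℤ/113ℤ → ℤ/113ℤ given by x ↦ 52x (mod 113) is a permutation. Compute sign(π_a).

+1

Trace 49: π^k(49) = [49, 62, 60, 69, 85, 13, 111] for k=0..6.
π_52 has 3 disjoint cycles with lengths [56, 56, 1] on {0,…,112}.
113 − 3 = 110 transpositions; sign(π) = (−1)^110 = +1.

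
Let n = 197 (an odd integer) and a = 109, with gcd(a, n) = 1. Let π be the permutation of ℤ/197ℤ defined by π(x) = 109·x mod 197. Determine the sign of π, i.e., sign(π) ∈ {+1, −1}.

Trace 29: π^k(29) = [29, 9, 193, 155, 150, 196, 88] for k=0..6.
Cycle type of π: 98×2 + 1; total 3 cycles.
3 cycles on 197: each ℓ→(−1)^(ℓ−1), product (−1)^194 = +1.

+1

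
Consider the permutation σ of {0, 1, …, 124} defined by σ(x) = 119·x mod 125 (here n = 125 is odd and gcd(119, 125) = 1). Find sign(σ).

Start at x=94: 94 → 61 → 9 → 71 → 74 → 56 → 39 → … (one orbit).
Cycle type of π: 50×2 + 10×2 + 2×2 + 1; total 7 cycles.
7 cycles on 125: each ℓ→(−1)^(ℓ−1), product (−1)^118 = +1.
The Jacobi symbol (119|125) = +1 (Zolotarev) agrees.

+1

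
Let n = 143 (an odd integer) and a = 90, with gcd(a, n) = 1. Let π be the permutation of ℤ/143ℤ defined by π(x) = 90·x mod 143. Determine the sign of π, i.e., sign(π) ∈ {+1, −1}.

-1

Trace 53: π^k(53) = [53, 51, 14, 116, 1, 90, 92] for k=0..6.
Cycle type of π: 10×13 + 2×6 + 1; total 20 cycles.
With 20 cycles on 143 points, sign = (−1)^{143−20} = -1.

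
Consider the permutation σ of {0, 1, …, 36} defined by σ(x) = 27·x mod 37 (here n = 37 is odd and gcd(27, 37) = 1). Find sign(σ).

Start at x=26: 26 → 36 → 10 → 11 → 1 → 27 → 26 (one orbit).
Cycle type of π: 6×6 + 1; total 7 cycles.
n − c = 37 − 7 = 30; sign = (−1)^30 = +1.

+1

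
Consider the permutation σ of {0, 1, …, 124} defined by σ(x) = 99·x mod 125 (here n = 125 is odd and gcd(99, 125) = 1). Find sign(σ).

+1

Orbit of 49 under x↦99x: [49, 101, 124, 26, 74, 76, 24]… (length divides ord_125(99)).
Cycle lengths of π_99 on ℤ/125ℤ: [10, 10, 10, 10, 10, 10, 10, 10, 10, 10, 2, 2, 2, 2, 2, 2, 2, 2, 2, 2, 2, 2, 1]; 23 cycles in total.
23 cycles on 125: each ℓ→(−1)^(ℓ−1), product (−1)^102 = +1.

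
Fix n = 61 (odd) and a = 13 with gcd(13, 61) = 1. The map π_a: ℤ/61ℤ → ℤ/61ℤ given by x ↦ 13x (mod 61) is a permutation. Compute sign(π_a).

+1

Trace 47: π^k(47) = [47, 1, 13] for k=0..2.
Decompose π into cycles: lengths [3, 3, 3, 3, 3, 3, 3, 3, 3, 3, 3, 3, 3, 3, 3, 3, 3, 3, 3, 3, 1] (21 cycles, including the fixed point 0).
61 − 21 = 40 transpositions; sign(π) = (−1)^40 = +1.
Check: (13/61) = +1 by Zolotarev.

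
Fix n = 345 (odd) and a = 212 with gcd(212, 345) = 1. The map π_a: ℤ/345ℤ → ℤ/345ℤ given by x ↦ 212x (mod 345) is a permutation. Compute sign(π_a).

Orbit of 137 under x↦212x: [137, 64, 113, 151, 272, 49, 38]… (length divides ord_345(212)).
Cycle lengths of π_212 on ℤ/345ℤ: [44, 44, 44, 44, 44, 44, 22, 22, 22, 4, 4, 4, 2, 1]; 14 cycles in total.
Σ(ℓ_i−1) = 345−14 = 331; sign = (−1)^331 = -1.
The Jacobi symbol (212|345) = -1 (Zolotarev) agrees.

-1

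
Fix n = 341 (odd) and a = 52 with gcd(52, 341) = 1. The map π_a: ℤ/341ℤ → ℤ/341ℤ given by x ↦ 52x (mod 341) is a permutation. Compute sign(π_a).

+1

Orbit of 184 under x↦52x: [184, 20, 17, 202, 274, 267, 244]… (length divides ord_341(52)).
Cycle type of π: 30×11 + 10 + 1; total 13 cycles.
With 13 cycles on 341 points, sign = (−1)^{341−13} = +1.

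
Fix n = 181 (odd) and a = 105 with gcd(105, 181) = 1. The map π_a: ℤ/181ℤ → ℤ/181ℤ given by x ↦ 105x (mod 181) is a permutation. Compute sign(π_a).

-1

Orbit of 174 under x↦105x: [174, 170, 112, 176, 18, 80, 74]… (length divides ord_181(105)).
Cycle type of π: 180 + 1; total 2 cycles.
181 − 2 = 179 transpositions; sign(π) = (−1)^179 = -1.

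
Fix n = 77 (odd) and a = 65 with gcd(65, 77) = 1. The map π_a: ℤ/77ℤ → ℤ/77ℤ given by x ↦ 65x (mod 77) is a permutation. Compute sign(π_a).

Trace 32: π^k(32) = [32, 1, 65, 67, 43, 23] for k=0..5.
π_65 has 18 disjoint cycles with lengths [6, 6, 6, 6, 6, 6, 6, 6, 6, 6, 3, 3, 2, 2, 2, 2, 2, 1] on {0,…,76}.
With 18 cycles on 77 points, sign = (−1)^{77−18} = -1.

-1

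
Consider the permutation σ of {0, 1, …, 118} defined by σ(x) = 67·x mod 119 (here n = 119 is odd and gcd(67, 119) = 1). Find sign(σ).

Start at x=1: 1 → 67 → 86 → 50 → 18 → 16 → 1 (one orbit).
Decompose π into cycles: lengths [6, 6, 6, 6, 6, 6, 6, 6, 6, 6, 6, 6, 6, 6, 6, 6, 3, 3, 2, 2, 2, 2, 2, 2, 2, 2, 1] (27 cycles, including the fixed point 0).
27 cycles on 119: each ℓ→(−1)^(ℓ−1), product (−1)^92 = +1.
(67|119)_J = +1 (Zolotarev's lemma cross-check).

+1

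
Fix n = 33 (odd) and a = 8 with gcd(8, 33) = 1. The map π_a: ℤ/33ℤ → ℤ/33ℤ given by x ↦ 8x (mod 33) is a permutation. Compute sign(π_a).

Start at x=1: 1 → 8 → 31 → 17 → 4 → 32 → 25 → … (one orbit).
Cycle type of π: 10×3 + 2 + 1; total 5 cycles.
33 − 5 = 28 transpositions; sign(π) = (−1)^28 = +1.
Zolotarev: (8|33) = +1, matching the cycle-count sign.

+1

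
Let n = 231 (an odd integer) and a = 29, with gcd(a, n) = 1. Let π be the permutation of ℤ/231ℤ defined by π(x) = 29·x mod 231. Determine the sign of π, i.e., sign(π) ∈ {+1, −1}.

Start at x=148: 148 → 134 → 190 → 197 → 169 → 50 → 64 → … (one orbit).
35 cycles of lengths [10, 10, 10, 10, 10, 10, 10, 10, 10, 10, 10, 10, 10, 10, 10, 10, 10, 10, 10, 10, 10, 2, 2, 2, 2, 2, 2, 2, 1, 1, 1, 1, 1, 1, 1].
231 − 35 = 196 transpositions; sign(π) = (−1)^196 = +1.

+1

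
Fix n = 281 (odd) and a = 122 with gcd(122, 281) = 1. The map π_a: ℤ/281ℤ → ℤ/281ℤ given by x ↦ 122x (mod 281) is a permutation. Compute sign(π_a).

Trace 46: π^k(46) = [46, 273, 148, 72, 73, 195, 186] for k=0..6.
The orbit structure of x ↦ 122x mod 281: 2 orbits of sizes [280, 1].
n − c = 281 − 2 = 279; sign = (−1)^279 = -1.

-1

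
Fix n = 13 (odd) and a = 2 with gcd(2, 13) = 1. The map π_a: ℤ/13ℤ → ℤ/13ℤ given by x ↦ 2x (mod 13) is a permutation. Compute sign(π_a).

Trace 1: π^k(1) = [1, 2, 4, 8, 3, 6, 12] for k=0..6.
π_2 has 2 disjoint cycles with lengths [12, 1] on {0,…,12}.
Σ(ℓ_i−1) = 13−2 = 11; sign = (−1)^11 = -1.
Zolotarev: (2|13) = -1, matching the cycle-count sign.

-1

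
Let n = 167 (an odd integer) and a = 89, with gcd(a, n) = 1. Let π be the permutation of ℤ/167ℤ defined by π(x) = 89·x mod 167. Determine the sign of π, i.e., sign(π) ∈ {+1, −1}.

Orbit of 44 under x↦89x: [44, 75, 162, 56, 141, 24, 132]… (length divides ord_167(89)).
The orbit structure of x ↦ 89x mod 167: 3 orbits of sizes [83, 83, 1].
167 − 3 = 164 transpositions; sign(π) = (−1)^164 = +1.

+1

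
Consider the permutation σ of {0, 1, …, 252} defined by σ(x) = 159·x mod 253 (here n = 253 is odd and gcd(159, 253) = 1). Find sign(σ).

Start at x=192: 192 → 168 → 147 → 97 → 243 → 181 → 190 → … (one orbit).
π_159 has 6 disjoint cycles with lengths [110, 110, 22, 5, 5, 1] on {0,…,252}.
Σ(ℓ_i−1) = 253−6 = 247; sign = (−1)^247 = -1.

-1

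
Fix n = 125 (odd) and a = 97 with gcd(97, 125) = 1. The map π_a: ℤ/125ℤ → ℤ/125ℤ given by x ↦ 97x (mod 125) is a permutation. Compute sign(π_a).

-1

Start at x=107: 107 → 4 → 13 → 11 → 67 → 124 → 28 → … (one orbit).
Cycle type of π: 100 + 20 + 4 + 1; total 4 cycles.
Σ(ℓ_i−1) = 125−4 = 121; sign = (−1)^121 = -1.
(97|125)_J = -1 (Zolotarev's lemma cross-check).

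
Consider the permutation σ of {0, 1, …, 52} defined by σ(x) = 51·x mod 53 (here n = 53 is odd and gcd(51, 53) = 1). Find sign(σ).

Trace 39: π^k(39) = [39, 28, 50, 6, 41, 24, 5] for k=0..6.
The orbit structure of x ↦ 51x mod 53: 2 orbits of sizes [52, 1].
53 − 2 = 51 transpositions; sign(π) = (−1)^51 = -1.
Check: (51/53) = -1 by Zolotarev.

-1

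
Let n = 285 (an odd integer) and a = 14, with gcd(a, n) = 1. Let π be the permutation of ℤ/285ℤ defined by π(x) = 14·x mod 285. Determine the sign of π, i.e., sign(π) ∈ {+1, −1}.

+1

Orbit of 121 under x↦14x: [121, 269, 61, 284, 271, 89, 106]… (length divides ord_285(14)).
Cycle lengths of π_14 on ℤ/285ℤ: [18, 18, 18, 18, 18, 18, 18, 18, 18, 18, 18, 18, 18, 18, 18, 2, 2, 2, 2, 2, 2, 2, 1]; 23 cycles in total.
285 − 23 = 262 transpositions; sign(π) = (−1)^262 = +1.
Check: (14/285) = +1 by Zolotarev.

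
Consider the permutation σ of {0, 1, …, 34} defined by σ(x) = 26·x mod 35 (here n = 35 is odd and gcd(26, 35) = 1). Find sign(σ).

Orbit of 6 under x↦26x: [6, 16, 31, 1, 26, 11]… (length divides ord_35(26)).
Cycle type of π: 6×5 + 1×5; total 10 cycles.
n − c = 35 − 10 = 25; sign = (−1)^25 = -1.

-1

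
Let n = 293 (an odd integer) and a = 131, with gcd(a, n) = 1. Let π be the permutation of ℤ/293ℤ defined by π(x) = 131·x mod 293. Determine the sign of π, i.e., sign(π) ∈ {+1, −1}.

Trace 9: π^k(9) = [9, 7, 38, 290, 193, 85, 1] for k=0..6.
Cycle lengths of π_131 on ℤ/293ℤ: [292, 1]; 2 cycles in total.
n − c = 293 − 2 = 291; sign = (−1)^291 = -1.
(131|293)_J = -1 (Zolotarev's lemma cross-check).

-1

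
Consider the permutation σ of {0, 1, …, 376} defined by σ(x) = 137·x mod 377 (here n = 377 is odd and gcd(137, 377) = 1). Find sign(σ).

+1

Orbit of 44 under x↦137x: [44, 373, 206, 324, 279, 146, 21]… (length divides ord_377(137)).
The orbit structure of x ↦ 137x mod 377: 7 orbits of sizes [84, 84, 84, 84, 28, 12, 1].
377 − 7 = 370 transpositions; sign(π) = (−1)^370 = +1.
Check: (137/377) = +1 by Zolotarev.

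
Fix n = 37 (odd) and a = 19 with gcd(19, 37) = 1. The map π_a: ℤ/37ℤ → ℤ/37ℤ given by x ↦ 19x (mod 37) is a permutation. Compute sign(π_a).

-1

Trace 4: π^k(4) = [4, 2, 1, 19, 28, 14, 7] for k=0..6.
The orbit structure of x ↦ 19x mod 37: 2 orbits of sizes [36, 1].
With 2 cycles on 37 points, sign = (−1)^{37−2} = -1.
Via Zolotarev, sign(π_{19}) = (19|37) = -1.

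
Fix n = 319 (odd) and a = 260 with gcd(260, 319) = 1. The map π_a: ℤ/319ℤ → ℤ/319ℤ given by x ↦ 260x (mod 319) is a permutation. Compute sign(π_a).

-1

Start at x=28: 28 → 262 → 173 → 1 → 260 → 291 → 57 → … (one orbit).
The orbit structure of x ↦ 260x mod 319: 44 orbits of sizes [10, 10, 10, 10, 10, 10, 10, 10, 10, 10, 10, 10, 10, 10, 10, 10, 10, 10, 10, 10, 10, 10, 10, 10, 10, 10, 10, 10, 10, 2, 2, 2, 2, 2, 2, 2, 2, 2, 2, 2, 2, 2, 2, 1].
319 − 44 = 275 transpositions; sign(π) = (−1)^275 = -1.
(260|319)_J = -1 (Zolotarev's lemma cross-check).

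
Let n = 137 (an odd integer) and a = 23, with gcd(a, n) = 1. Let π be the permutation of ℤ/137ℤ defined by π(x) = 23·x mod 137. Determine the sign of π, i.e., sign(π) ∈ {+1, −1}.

Start at x=52: 52 → 100 → 108 → 18 → 3 → 69 → 80 → … (one orbit).
Cycle type of π: 136 + 1; total 2 cycles.
2 cycles on 137: each ℓ→(−1)^(ℓ−1), product (−1)^135 = -1.

-1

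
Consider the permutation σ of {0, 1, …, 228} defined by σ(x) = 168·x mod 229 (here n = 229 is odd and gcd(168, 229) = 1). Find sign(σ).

+1

Orbit of 4 under x↦168x: [4, 214, 228, 61, 172, 42, 186]… (length divides ord_229(168)).
The orbit structure of x ↦ 168x mod 229: 7 orbits of sizes [38, 38, 38, 38, 38, 38, 1].
With 7 cycles on 229 points, sign = (−1)^{229−7} = +1.
(168|229)_J = +1 (Zolotarev's lemma cross-check).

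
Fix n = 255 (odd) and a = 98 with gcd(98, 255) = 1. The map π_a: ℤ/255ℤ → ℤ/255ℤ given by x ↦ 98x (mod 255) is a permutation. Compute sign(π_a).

Trace 98: π^k(98) = [98, 169, 242, 1] for k=0..3.
π_98 has 65 disjoint cycles with lengths [4, 4, 4, 4, 4, 4, 4, 4, 4, 4, 4, 4, 4, 4, 4, 4, 4, 4, 4, 4, 4, 4, 4, 4, 4, 4, 4, 4, 4, 4, 4, 4, 4, 4, 4, 4, 4, 4, 4, 4, 4, 4, 4, 4, 4, 4, 4, 4, 4, 4, 4, 4, 4, 4, 4, 4, 4, 4, 4, 4, 4, 4, 4, 2, 1] on {0,…,254}.
sign(π) = (−1)^{n − #cycles} = (−1)^{255−65} = (−1)^190 = +1.
Zolotarev: (98|255) = +1, matching the cycle-count sign.

+1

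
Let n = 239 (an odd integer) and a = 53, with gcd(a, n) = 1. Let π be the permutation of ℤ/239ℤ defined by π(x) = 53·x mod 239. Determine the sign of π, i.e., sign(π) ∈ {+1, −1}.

Start at x=44: 44 → 181 → 33 → 76 → 204 → 57 → 153 → … (one orbit).
Cycle lengths of π_53 on ℤ/239ℤ: [238, 1]; 2 cycles in total.
2 cycles on 239: each ℓ→(−1)^(ℓ−1), product (−1)^237 = -1.
The Jacobi symbol (53|239) = -1 (Zolotarev) agrees.

-1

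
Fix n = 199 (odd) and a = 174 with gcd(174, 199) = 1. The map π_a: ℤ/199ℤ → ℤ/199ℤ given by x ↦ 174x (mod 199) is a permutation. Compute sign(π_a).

-1

Trace 198: π^k(198) = [198, 25, 171, 103, 12, 98, 137] for k=0..6.
The orbit structure of x ↦ 174x mod 199: 4 orbits of sizes [66, 66, 66, 1].
With 4 cycles on 199 points, sign = (−1)^{199−4} = -1.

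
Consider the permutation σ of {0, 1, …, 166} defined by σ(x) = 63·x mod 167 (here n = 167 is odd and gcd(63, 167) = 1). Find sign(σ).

Start at x=154: 154 → 16 → 6 → 44 → 100 → 121 → 108 → … (one orbit).
Cycle lengths of π_63 on ℤ/167ℤ: [83, 83, 1]; 3 cycles in total.
167 − 3 = 164 transpositions; sign(π) = (−1)^164 = +1.
Via Zolotarev, sign(π_{63}) = (63|167) = +1.

+1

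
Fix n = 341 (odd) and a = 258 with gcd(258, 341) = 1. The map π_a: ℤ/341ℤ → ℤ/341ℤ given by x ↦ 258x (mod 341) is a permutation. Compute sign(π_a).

Trace 328: π^k(328) = [328, 56, 126, 113, 169, 295, 67] for k=0..6.
π_258 has 25 disjoint cycles with lengths [15, 15, 15, 15, 15, 15, 15, 15, 15, 15, 15, 15, 15, 15, 15, 15, 15, 15, 15, 15, 15, 15, 5, 5, 1] on {0,…,340}.
Σ(ℓ_i−1) = 341−25 = 316; sign = (−1)^316 = +1.
The Jacobi symbol (258|341) = +1 (Zolotarev) agrees.

+1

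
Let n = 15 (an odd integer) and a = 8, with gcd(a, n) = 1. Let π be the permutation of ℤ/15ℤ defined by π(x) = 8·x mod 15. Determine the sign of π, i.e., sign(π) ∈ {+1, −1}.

Start at x=1: 1 → 8 → 4 → 2 → 1 (one orbit).
Decompose π into cycles: lengths [4, 4, 4, 2, 1] (5 cycles, including the fixed point 0).
Σ(ℓ_i−1) = 15−5 = 10; sign = (−1)^10 = +1.
Zolotarev: (8|15) = +1, matching the cycle-count sign.

+1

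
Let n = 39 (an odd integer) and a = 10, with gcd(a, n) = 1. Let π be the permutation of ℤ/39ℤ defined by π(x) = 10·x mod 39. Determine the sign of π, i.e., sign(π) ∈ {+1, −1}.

+1

Start at x=10: 10 → 22 → 25 → 16 → 4 → 1 → 10 (one orbit).
9 cycles of lengths [6, 6, 6, 6, 6, 6, 1, 1, 1].
sign(π) = (−1)^{n − #cycles} = (−1)^{39−9} = (−1)^30 = +1.
Via Zolotarev, sign(π_{10}) = (10|39) = +1.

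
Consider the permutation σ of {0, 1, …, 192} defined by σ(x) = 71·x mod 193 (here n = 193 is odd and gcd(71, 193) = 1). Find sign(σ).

-1

Trace 72: π^k(72) = [72, 94, 112, 39, 67, 125, 190] for k=0..6.
Cycle type of π: 64×3 + 1; total 4 cycles.
4 cycles on 193: each ℓ→(−1)^(ℓ−1), product (−1)^189 = -1.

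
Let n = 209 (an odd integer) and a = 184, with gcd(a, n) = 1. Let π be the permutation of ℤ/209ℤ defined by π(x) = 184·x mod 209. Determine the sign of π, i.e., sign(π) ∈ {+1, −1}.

+1

Orbit of 188 under x↦184x: [188, 107, 42, 204, 125, 10, 168]… (length divides ord_209(184)).
Cycle type of π: 90×2 + 18 + 10 + 1; total 5 cycles.
With 5 cycles on 209 points, sign = (−1)^{209−5} = +1.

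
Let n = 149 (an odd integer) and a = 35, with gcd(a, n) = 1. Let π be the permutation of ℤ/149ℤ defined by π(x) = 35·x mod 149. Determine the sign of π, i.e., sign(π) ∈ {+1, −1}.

Orbit of 80 under x↦35x: [80, 118, 107, 20, 104, 64, 5]… (length divides ord_149(35)).
π_35 has 3 disjoint cycles with lengths [74, 74, 1] on {0,…,148}.
149 − 3 = 146 transpositions; sign(π) = (−1)^146 = +1.

+1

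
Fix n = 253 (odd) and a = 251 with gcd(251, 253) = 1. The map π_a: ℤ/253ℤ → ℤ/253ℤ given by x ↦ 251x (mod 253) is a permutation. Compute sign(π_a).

-1

Start at x=146: 146 → 214 → 78 → 97 → 59 → 135 → 236 → … (one orbit).
π_251 has 6 disjoint cycles with lengths [110, 110, 22, 5, 5, 1] on {0,…,252}.
6 cycles on 253: each ℓ→(−1)^(ℓ−1), product (−1)^247 = -1.
The Jacobi symbol (251|253) = -1 (Zolotarev) agrees.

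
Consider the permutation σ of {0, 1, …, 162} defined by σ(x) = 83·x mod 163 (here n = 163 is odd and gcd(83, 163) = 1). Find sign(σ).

+1

Orbit of 1 under x↦83x: [1, 83, 43, 146, 56, 84, 126]… (length divides ord_163(83)).
Cycle lengths of π_83 on ℤ/163ℤ: [81, 81, 1]; 3 cycles in total.
3 cycles on 163: each ℓ→(−1)^(ℓ−1), product (−1)^160 = +1.
The Jacobi symbol (83|163) = +1 (Zolotarev) agrees.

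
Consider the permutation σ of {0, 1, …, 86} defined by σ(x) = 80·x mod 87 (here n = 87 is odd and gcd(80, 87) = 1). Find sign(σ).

-1

Start at x=62: 62 → 1 → 80 → 49 → 5 → 52 → 71 → … (one orbit).
Cycle lengths of π_80 on ℤ/87ℤ: [14, 14, 14, 14, 14, 14, 2, 1]; 8 cycles in total.
sign(π) = (−1)^{n − #cycles} = (−1)^{87−8} = (−1)^79 = -1.
Check: (80/87) = -1 by Zolotarev.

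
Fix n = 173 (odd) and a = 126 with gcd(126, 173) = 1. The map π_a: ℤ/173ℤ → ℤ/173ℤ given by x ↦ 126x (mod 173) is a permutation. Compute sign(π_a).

Start at x=60: 60 → 121 → 22 → 4 → 158 → 13 → 81 → … (one orbit).
Cycle type of π: 86×2 + 1; total 3 cycles.
Σ(ℓ_i−1) = 173−3 = 170; sign = (−1)^170 = +1.
The Jacobi symbol (126|173) = +1 (Zolotarev) agrees.

+1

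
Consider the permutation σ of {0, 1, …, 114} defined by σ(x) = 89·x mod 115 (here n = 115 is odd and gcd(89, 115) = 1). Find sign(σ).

-1

Trace 89: π^k(89) = [89, 101, 19, 81, 79, 16, 44] for k=0..6.
Decompose π into cycles: lengths [22, 22, 22, 22, 22, 2, 2, 1] (8 cycles, including the fixed point 0).
sign(π) = (−1)^{n − #cycles} = (−1)^{115−8} = (−1)^107 = -1.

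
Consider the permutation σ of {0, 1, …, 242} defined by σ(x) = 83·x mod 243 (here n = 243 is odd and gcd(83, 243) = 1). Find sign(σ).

Trace 158: π^k(158) = [158, 235, 65, 49, 179, 34, 149] for k=0..6.
Decompose π into cycles: lengths [162, 54, 18, 6, 2, 1] (6 cycles, including the fixed point 0).
With 6 cycles on 243 points, sign = (−1)^{243−6} = -1.
Check: (83/243) = -1 by Zolotarev.

-1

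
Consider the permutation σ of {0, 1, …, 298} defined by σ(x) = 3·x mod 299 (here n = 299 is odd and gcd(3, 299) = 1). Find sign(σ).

Start at x=55: 55 → 165 → 196 → 289 → 269 → 209 → 29 → … (one orbit).
15 cycles of lengths [33, 33, 33, 33, 33, 33, 33, 33, 11, 11, 3, 3, 3, 3, 1].
n − c = 299 − 15 = 284; sign = (−1)^284 = +1.

+1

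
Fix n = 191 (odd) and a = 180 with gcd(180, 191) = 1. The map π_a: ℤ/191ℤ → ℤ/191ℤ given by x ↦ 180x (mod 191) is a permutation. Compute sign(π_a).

Orbit of 5 under x↦180x: [5, 136, 32, 30, 52, 1, 180]… (length divides ord_191(180)).
11 cycles of lengths [19, 19, 19, 19, 19, 19, 19, 19, 19, 19, 1].
11 cycles on 191: each ℓ→(−1)^(ℓ−1), product (−1)^180 = +1.
(180|191)_J = +1 (Zolotarev's lemma cross-check).

+1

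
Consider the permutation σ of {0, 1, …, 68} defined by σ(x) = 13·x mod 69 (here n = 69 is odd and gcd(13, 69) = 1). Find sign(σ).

Orbit of 49 under x↦13x: [49, 16, 1, 13, 31, 58, 64]… (length divides ord_69(13)).
9 cycles of lengths [11, 11, 11, 11, 11, 11, 1, 1, 1].
n − c = 69 − 9 = 60; sign = (−1)^60 = +1.
Check: (13/69) = +1 by Zolotarev.

+1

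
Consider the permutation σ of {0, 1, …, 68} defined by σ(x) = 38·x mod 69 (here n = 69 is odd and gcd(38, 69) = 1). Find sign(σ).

Orbit of 55 under x↦38x: [55, 20, 1, 38, 64, 17, 25]… (length divides ord_69(38)).
π_38 has 5 disjoint cycles with lengths [22, 22, 22, 2, 1] on {0,…,68}.
sign(π) = (−1)^{n − #cycles} = (−1)^{69−5} = (−1)^64 = +1.

+1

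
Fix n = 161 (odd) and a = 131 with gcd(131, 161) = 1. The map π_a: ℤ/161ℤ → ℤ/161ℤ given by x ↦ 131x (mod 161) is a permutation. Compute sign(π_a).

Trace 104: π^k(104) = [104, 100, 59, 1, 131, 95, 48] for k=0..6.
6 cycles of lengths [66, 66, 11, 11, 6, 1].
161 − 6 = 155 transpositions; sign(π) = (−1)^155 = -1.
Check: (131/161) = -1 by Zolotarev.

-1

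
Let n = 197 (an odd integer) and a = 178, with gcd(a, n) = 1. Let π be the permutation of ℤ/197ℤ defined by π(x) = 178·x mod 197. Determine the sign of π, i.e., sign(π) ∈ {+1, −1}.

+1

Start at x=36: 36 → 104 → 191 → 114 → 1 → 178 → 164 → 36 (one orbit).
29 cycles of lengths [7, 7, 7, 7, 7, 7, 7, 7, 7, 7, 7, 7, 7, 7, 7, 7, 7, 7, 7, 7, 7, 7, 7, 7, 7, 7, 7, 7, 1].
197 − 29 = 168 transpositions; sign(π) = (−1)^168 = +1.
Via Zolotarev, sign(π_{178}) = (178|197) = +1.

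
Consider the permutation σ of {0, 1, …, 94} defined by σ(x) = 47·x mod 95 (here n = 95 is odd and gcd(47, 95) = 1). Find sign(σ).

-1

Trace 61: π^k(61) = [61, 17, 39, 28, 81, 7, 44] for k=0..6.
The orbit structure of x ↦ 47x mod 95: 6 orbits of sizes [36, 36, 9, 9, 4, 1].
Σ(ℓ_i−1) = 95−6 = 89; sign = (−1)^89 = -1.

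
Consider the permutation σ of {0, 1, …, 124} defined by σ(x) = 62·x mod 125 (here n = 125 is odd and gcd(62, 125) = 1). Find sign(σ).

Trace 61: π^k(61) = [61, 32, 109, 8, 121, 2, 124] for k=0..6.
The orbit structure of x ↦ 62x mod 125: 4 orbits of sizes [100, 20, 4, 1].
125 − 4 = 121 transpositions; sign(π) = (−1)^121 = -1.

-1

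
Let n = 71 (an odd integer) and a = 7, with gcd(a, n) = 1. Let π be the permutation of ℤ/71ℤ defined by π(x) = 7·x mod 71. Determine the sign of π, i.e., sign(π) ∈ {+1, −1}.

-1

Orbit of 16 under x↦7x: [16, 41, 3, 21, 5, 35, 32]… (length divides ord_71(7)).
π_7 has 2 disjoint cycles with lengths [70, 1] on {0,…,70}.
2 cycles on 71: each ℓ→(−1)^(ℓ−1), product (−1)^69 = -1.
The Jacobi symbol (7|71) = -1 (Zolotarev) agrees.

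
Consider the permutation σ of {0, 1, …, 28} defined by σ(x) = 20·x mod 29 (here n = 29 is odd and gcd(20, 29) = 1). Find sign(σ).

Orbit of 7 under x↦20x: [7, 24, 16, 1, 20, 23, 25]… (length divides ord_29(20)).
The orbit structure of x ↦ 20x mod 29: 5 orbits of sizes [7, 7, 7, 7, 1].
5 cycles on 29: each ℓ→(−1)^(ℓ−1), product (−1)^24 = +1.
Check: (20/29) = +1 by Zolotarev.

+1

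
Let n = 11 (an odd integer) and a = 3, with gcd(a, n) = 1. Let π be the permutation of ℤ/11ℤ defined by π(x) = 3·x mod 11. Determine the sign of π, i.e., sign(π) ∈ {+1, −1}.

+1

Orbit of 5 under x↦3x: [5, 4, 1, 3, 9]… (length divides ord_11(3)).
π_3 has 3 disjoint cycles with lengths [5, 5, 1] on {0,…,10}.
11 − 3 = 8 transpositions; sign(π) = (−1)^8 = +1.
Check: (3/11) = +1 by Zolotarev.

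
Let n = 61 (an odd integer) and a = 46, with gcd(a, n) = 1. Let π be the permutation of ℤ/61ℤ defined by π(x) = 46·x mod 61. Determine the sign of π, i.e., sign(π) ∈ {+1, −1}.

+1

Orbit of 3 under x↦46x: [3, 16, 4, 1, 46, 42, 41]… (length divides ord_61(46)).
Cycle lengths of π_46 on ℤ/61ℤ: [30, 30, 1]; 3 cycles in total.
sign(π) = (−1)^{n − #cycles} = (−1)^{61−3} = (−1)^58 = +1.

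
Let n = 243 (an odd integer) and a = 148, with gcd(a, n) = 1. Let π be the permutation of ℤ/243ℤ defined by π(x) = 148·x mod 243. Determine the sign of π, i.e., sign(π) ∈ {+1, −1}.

+1

Orbit of 34 under x↦148x: [34, 172, 184, 16, 181, 58, 79]… (length divides ord_243(148)).
11 cycles of lengths [81, 81, 27, 27, 9, 9, 3, 3, 1, 1, 1].
sign(π) = (−1)^{n − #cycles} = (−1)^{243−11} = (−1)^232 = +1.
Check: (148/243) = +1 by Zolotarev.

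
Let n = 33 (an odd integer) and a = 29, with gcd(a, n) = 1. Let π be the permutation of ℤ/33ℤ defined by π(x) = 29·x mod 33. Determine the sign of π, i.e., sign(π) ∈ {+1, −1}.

+1

Start at x=8: 8 → 1 → 29 → 16 → 2 → 25 → 32 → … (one orbit).
π_29 has 5 disjoint cycles with lengths [10, 10, 10, 2, 1] on {0,…,32}.
With 5 cycles on 33 points, sign = (−1)^{33−5} = +1.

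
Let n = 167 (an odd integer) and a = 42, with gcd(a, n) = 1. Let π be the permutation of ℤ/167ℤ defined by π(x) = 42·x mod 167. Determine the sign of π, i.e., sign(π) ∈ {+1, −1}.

Start at x=56: 56 → 14 → 87 → 147 → 162 → 124 → 31 → … (one orbit).
The orbit structure of x ↦ 42x mod 167: 3 orbits of sizes [83, 83, 1].
3 cycles on 167: each ℓ→(−1)^(ℓ−1), product (−1)^164 = +1.
Via Zolotarev, sign(π_{42}) = (42|167) = +1.

+1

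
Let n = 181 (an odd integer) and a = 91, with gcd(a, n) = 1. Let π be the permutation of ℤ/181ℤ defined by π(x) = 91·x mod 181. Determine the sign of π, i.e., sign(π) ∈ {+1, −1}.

-1

Start at x=27: 27 → 104 → 52 → 26 → 13 → 97 → 139 → … (one orbit).
π_91 has 2 disjoint cycles with lengths [180, 1] on {0,…,180}.
n − c = 181 − 2 = 179; sign = (−1)^179 = -1.
Via Zolotarev, sign(π_{91}) = (91|181) = -1.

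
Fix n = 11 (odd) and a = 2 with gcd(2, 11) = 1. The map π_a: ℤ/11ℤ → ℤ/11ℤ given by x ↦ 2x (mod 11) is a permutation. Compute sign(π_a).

-1

Start at x=1: 1 → 2 → 4 → 8 → 5 → 10 → 9 → … (one orbit).
The orbit structure of x ↦ 2x mod 11: 2 orbits of sizes [10, 1].
sign(π) = (−1)^{n − #cycles} = (−1)^{11−2} = (−1)^9 = -1.
Check: (2/11) = -1 by Zolotarev.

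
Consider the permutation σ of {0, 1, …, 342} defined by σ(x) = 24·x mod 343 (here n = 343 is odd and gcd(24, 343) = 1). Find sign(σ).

Trace 204: π^k(204) = [204, 94, 198, 293, 172, 12, 288] for k=0..6.
Decompose π into cycles: lengths [294, 42, 6, 1] (4 cycles, including the fixed point 0).
With 4 cycles on 343 points, sign = (−1)^{343−4} = -1.

-1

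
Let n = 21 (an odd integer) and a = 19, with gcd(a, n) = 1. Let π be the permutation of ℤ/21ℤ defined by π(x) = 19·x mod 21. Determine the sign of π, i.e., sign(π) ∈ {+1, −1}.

Trace 10: π^k(10) = [10, 1, 19, 4, 13, 16] for k=0..5.
Cycle lengths of π_19 on ℤ/21ℤ: [6, 6, 6, 1, 1, 1]; 6 cycles in total.
21 − 6 = 15 transpositions; sign(π) = (−1)^15 = -1.
The Jacobi symbol (19|21) = -1 (Zolotarev) agrees.

-1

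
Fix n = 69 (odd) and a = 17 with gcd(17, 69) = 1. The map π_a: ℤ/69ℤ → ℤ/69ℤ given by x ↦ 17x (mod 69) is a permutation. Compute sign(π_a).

+1

Start at x=65: 65 → 1 → 17 → 13 → 14 → 31 → 44 → … (one orbit).
The orbit structure of x ↦ 17x mod 69: 5 orbits of sizes [22, 22, 22, 2, 1].
n − c = 69 − 5 = 64; sign = (−1)^64 = +1.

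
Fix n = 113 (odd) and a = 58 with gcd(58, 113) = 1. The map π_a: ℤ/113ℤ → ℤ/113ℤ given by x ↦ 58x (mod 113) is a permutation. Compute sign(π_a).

-1

Orbit of 100 under x↦58x: [100, 37, 112, 55, 26, 39, 2]… (length divides ord_113(58)).
The orbit structure of x ↦ 58x mod 113: 2 orbits of sizes [112, 1].
Σ(ℓ_i−1) = 113−2 = 111; sign = (−1)^111 = -1.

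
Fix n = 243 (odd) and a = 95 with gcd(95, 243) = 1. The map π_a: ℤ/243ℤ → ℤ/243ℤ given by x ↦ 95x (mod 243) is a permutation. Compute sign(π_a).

Start at x=166: 166 → 218 → 55 → 122 → 169 → 17 → 157 → … (one orbit).
The orbit structure of x ↦ 95x mod 243: 6 orbits of sizes [162, 54, 18, 6, 2, 1].
n − c = 243 − 6 = 237; sign = (−1)^237 = -1.
Via Zolotarev, sign(π_{95}) = (95|243) = -1.

-1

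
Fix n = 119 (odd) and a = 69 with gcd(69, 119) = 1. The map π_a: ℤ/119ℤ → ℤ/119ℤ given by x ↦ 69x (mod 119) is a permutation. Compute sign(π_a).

-1

Orbit of 1 under x↦69x: [1, 69]… (length divides ord_119(69)).
Decompose π into cycles: lengths [2, 2, 2, 2, 2, 2, 2, 2, 2, 2, 2, 2, 2, 2, 2, 2, 2, 2, 2, 2, 2, 2, 2, 2, 2, 2, 2, 2, 2, 2, 2, 2, 2, 2, 2, 2, 2, 2, 2, 2, 2, 2, 2, 2, 2, 2, 2, 2, 2, 2, 2, 1, 1, 1, 1, 1, 1, 1, 1, 1, 1, 1, 1, 1, 1, 1, 1, 1] (68 cycles, including the fixed point 0).
sign(π) = (−1)^{n − #cycles} = (−1)^{119−68} = (−1)^51 = -1.
(69|119)_J = -1 (Zolotarev's lemma cross-check).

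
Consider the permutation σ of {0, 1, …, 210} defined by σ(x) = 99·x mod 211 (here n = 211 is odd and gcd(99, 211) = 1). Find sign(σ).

Orbit of 126 under x↦99x: [126, 25, 154, 54, 71, 66, 204]… (length divides ord_211(99)).
Cycle type of π: 105×2 + 1; total 3 cycles.
3 cycles on 211: each ℓ→(−1)^(ℓ−1), product (−1)^208 = +1.
(99|211)_J = +1 (Zolotarev's lemma cross-check).

+1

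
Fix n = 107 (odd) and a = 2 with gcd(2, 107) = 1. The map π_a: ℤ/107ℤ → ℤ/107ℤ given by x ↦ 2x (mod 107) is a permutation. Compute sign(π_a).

Orbit of 83 under x↦2x: [83, 59, 11, 22, 44, 88, 69]… (length divides ord_107(2)).
π_2 has 2 disjoint cycles with lengths [106, 1] on {0,…,106}.
n − c = 107 − 2 = 105; sign = (−1)^105 = -1.

-1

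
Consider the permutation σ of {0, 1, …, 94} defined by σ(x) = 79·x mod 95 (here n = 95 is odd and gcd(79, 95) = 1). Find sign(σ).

-1

Start at x=81: 81 → 34 → 26 → 59 → 6 → 94 → 16 → … (one orbit).
Decompose π into cycles: lengths [18, 18, 18, 18, 18, 2, 2, 1] (8 cycles, including the fixed point 0).
With 8 cycles on 95 points, sign = (−1)^{95−8} = -1.
(79|95)_J = -1 (Zolotarev's lemma cross-check).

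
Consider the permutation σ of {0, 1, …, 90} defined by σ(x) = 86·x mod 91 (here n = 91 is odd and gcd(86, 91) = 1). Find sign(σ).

-1

Start at x=18: 18 → 1 → 86 → 25 → 57 → 79 → 60 → … (one orbit).
12 cycles of lengths [12, 12, 12, 12, 12, 12, 4, 4, 4, 3, 3, 1].
With 12 cycles on 91 points, sign = (−1)^{91−12} = -1.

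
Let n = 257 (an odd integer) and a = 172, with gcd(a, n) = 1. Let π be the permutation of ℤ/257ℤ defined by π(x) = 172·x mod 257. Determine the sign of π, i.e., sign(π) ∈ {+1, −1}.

Orbit of 72 under x↦172x: [72, 48, 32, 107, 157, 19, 184]… (length divides ord_257(172)).
Decompose π into cycles: lengths [256, 1] (2 cycles, including the fixed point 0).
257 − 2 = 255 transpositions; sign(π) = (−1)^255 = -1.
Check: (172/257) = -1 by Zolotarev.

-1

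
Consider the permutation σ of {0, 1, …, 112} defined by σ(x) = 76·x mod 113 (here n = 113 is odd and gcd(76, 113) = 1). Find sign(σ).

Start at x=71: 71 → 85 → 19 → 88 → 21 → 14 → 47 → … (one orbit).
Cycle lengths of π_76 on ℤ/113ℤ: [112, 1]; 2 cycles in total.
113 − 2 = 111 transpositions; sign(π) = (−1)^111 = -1.

-1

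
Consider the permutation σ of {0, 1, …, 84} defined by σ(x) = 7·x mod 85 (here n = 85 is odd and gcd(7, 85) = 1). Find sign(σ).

+1

Trace 48: π^k(48) = [48, 81, 57, 59, 73, 1, 7] for k=0..6.
Decompose π into cycles: lengths [16, 16, 16, 16, 16, 4, 1] (7 cycles, including the fixed point 0).
7 cycles on 85: each ℓ→(−1)^(ℓ−1), product (−1)^78 = +1.
Zolotarev: (7|85) = +1, matching the cycle-count sign.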